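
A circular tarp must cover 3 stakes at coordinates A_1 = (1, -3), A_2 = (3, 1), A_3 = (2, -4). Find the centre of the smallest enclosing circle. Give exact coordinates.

(2.5, -1.5)

Side lengths²: A_1A_2² = 20, A_1A_3² = 2, A_2A_3² = 26.
Since A_2A_3² = 26 ≥ 20 + 2 = 22, the angle opposite A_2A_3 is not acute, so the smallest enclosing circle has A_2A_3 as diameter.
Centre = midpoint of A_2A_3 = (2.5, -1.5), r² = 26/4 = 6.5.
Centre = (2.5, -1.5).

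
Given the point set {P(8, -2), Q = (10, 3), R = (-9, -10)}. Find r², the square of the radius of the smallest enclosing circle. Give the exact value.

132.5

Side lengths²: PQ² = 29, PR² = 353, QR² = 530.
Since QR² = 530 ≥ 353 + 29 = 382, the angle opposite QR is not acute, so the smallest enclosing circle has QR as diameter.
Centre = midpoint of QR = (0.5, -3.5), r² = 530/4 = 132.5.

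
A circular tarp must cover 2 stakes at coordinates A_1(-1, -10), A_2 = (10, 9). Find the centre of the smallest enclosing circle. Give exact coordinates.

The smallest circle enclosing two points has them as diameter endpoints.
Centre = midpoint = (4.5, -0.5); r² = |A_1A_2|²/4 = 482/4 = 120.5.
Centre = (4.5, -0.5).

(4.5, -0.5)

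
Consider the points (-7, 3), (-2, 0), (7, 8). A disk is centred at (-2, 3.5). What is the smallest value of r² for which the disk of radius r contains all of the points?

The required radius is the distance from (-2, 3.5) to the farthest point.
Squared distances: 25.25, 12.25, 101.25.
Maximum is 101.25, attained at (7, 8).

101.25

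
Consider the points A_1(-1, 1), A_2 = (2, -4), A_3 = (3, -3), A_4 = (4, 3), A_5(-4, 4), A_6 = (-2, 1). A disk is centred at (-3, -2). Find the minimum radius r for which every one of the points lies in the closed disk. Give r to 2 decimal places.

The required radius is the distance from (-3, -2) to the farthest point.
Squared distances: 13, 29, 37, 74, 37, 10.
Maximum is 74, attained at A_4.
r = √74 ≈ 8.60.

8.60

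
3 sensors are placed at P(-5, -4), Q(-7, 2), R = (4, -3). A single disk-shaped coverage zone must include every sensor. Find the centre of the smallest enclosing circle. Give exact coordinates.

Side lengths²: PQ² = 40, PR² = 82, QR² = 146.
Since QR² = 146 ≥ 82 + 40 = 122, the angle opposite QR is not acute, so the smallest enclosing circle has QR as diameter.
Centre = midpoint of QR = (-1.5, -0.5), r² = 146/4 = 36.5.
Centre = (-1.5, -0.5).

(-1.5, -0.5)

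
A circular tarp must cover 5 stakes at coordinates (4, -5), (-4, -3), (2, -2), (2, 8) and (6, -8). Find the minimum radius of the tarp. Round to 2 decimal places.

The minimum enclosing circle is determined by three boundary points: (-4, -3), (2, 8), (6, -8).
Their circumcentre is (26/7, -1/14) with r² = 13345/196.
The farthest remaining point (4, -5) is at distance² 4777/196 ≤ 13345/196.
r = √(13345/196) ≈ 8.25.

8.25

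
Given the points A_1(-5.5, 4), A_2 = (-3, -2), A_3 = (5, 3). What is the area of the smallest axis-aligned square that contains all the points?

110.25

The bounding box has width 10.5 and height 6.
An axis-aligned square enclosing the set must have side ≥ max(width, height).
So the minimum side is max(10.5, 6) = 10.5.
Area = 10.5² = 110.25.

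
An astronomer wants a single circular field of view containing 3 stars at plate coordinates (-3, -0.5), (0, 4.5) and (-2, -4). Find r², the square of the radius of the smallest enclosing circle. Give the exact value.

19.0625

Call the three points A, B, C in the order given.
Side lengths²: AB² = 34, AC² = 13.25, BC² = 76.25.
Since BC² = 76.25 ≥ 34 + 13.25 = 47.25, the angle opposite BC is not acute, so the smallest enclosing circle has BC as diameter.
Centre = midpoint of BC = (-1, 0.25), r² = 76.25/4 = 19.0625.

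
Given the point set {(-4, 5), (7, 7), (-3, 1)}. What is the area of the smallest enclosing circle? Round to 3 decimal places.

Call the three points A, B, C in the order given.
Side lengths²: AB² = 125, AC² = 17, BC² = 136.
Since BC² = 136 < 125 + 17 = 142, the triangle is acute, so the smallest enclosing circle is the circumcircle.
Circumcentre = (83/46, 199/46), r² = 36125/1058.
Area = π·r² = π·36125/1058 ≈ 107.268.

107.268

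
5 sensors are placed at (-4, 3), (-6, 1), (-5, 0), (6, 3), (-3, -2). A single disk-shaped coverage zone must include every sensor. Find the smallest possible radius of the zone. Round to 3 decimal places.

The minimum enclosing circle of a finite set is fixed by two of the points (as a diameter) or three (as a circumcircle).
The farthest pair is (-6, 1)–(6, 3) with squared distance 148. The circle on this segment as diameter has centre (0, 2) and r² = 148/4 = 37.
Check (-4, 3): distance² to centre = 17 ≤ 37, so it lies inside.
All remaining points lie in this disk, and no smaller disk contains both endpoints, so this is the minimum enclosing circle.
r = √37 ≈ 6.083.

6.083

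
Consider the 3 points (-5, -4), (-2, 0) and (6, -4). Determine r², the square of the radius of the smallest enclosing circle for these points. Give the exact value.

30.25

Call the three points A, B, C in the order given.
Side lengths²: AB² = 25, AC² = 121, BC² = 80.
Since AC² = 121 ≥ 80 + 25 = 105, the angle opposite AC is not acute, so the smallest enclosing circle has AC as diameter.
Centre = midpoint of AC = (0.5, -4), r² = 121/4 = 30.25.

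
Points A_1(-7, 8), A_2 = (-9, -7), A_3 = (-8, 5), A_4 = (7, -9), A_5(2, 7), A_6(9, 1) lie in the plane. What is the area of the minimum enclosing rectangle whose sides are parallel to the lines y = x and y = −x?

In coordinates u = x + y, v = x − y the rectangle is axis-aligned; the map (x,y)→(u,v) scales areas by 2.
u-values: 1, -16, -3, -2, 9, 10; range = 10 − (-16) = 26.
v-values: -15, -2, -13, 16, -5, 8; range = 16 − (-15) = 31.
Area = (26 × 31) / 2 = 403.

403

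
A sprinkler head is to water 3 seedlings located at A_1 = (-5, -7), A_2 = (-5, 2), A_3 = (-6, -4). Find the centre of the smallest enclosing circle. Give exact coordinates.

Side lengths²: A_1A_2² = 81, A_1A_3² = 10, A_2A_3² = 37.
Since A_1A_2² = 81 ≥ 37 + 10 = 47, the angle opposite A_1A_2 is not acute, so the smallest enclosing circle has A_1A_2 as diameter.
Centre = midpoint of A_1A_2 = (-5, -2.5), r² = 81/4 = 20.25.
Centre = (-5, -2.5).

(-5, -2.5)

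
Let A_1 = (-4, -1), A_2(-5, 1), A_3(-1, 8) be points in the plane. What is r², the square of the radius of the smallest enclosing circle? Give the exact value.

22.5

Side lengths²: A_1A_2² = 5, A_1A_3² = 90, A_2A_3² = 65.
Since A_1A_3² = 90 ≥ 65 + 5 = 70, the angle opposite A_1A_3 is not acute, so the smallest enclosing circle has A_1A_3 as diameter.
Centre = midpoint of A_1A_3 = (-2.5, 3.5), r² = 90/4 = 22.5.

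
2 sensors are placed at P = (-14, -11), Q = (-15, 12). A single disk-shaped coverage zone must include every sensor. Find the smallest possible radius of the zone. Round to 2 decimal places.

The smallest circle enclosing two points has them as diameter endpoints.
Centre = midpoint = (-14.5, 0.5); r² = |PQ|²/4 = 530/4 = 132.5.
r = √(132.5) ≈ 11.51.

11.51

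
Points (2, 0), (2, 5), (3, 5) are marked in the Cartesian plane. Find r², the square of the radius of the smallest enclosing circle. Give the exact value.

6.5

Call the three points A, B, C in the order given.
Side lengths²: AB² = 25, AC² = 26, BC² = 1.
Since AC² = 26 ≥ 25 + 1 = 26, the angle opposite AC is not acute, so the smallest enclosing circle has AC as diameter.
Centre = midpoint of AC = (2.5, 2.5), r² = 26/4 = 6.5.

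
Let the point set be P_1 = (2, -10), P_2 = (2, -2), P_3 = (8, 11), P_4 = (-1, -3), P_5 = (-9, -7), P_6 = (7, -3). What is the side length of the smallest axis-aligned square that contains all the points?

The bounding box has width 17 and height 21.
An axis-aligned square enclosing the set must have side ≥ max(width, height).
So the minimum side is max(17, 21) = 21.

21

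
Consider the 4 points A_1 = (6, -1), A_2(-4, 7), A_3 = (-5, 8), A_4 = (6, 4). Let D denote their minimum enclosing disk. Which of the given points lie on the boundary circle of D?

The minimum enclosing circle of a finite set is fixed by two of the points (as a diameter) or three (as a circumcircle).
The farthest pair is A_1–A_3 with squared distance 202. The circle on this segment as diameter has centre (0.5, 3.5) and r² = 202/4 = 50.5.
Check A_2: distance² to centre = 32.5 ≤ 50.5, so it lies inside.
All remaining points lie in this disk, and no smaller disk contains both endpoints, so this is the minimum enclosing circle.
The points at distance exactly r from the centre are A_1, A_3 — 2 points.

A_1, A_3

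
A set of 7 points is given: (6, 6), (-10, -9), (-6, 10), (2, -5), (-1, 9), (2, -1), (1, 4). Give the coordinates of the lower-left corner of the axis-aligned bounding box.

(-10, -9)

x-range [-10, 6], y-range [-9, 10].
The lower-left corner is (-10, -9).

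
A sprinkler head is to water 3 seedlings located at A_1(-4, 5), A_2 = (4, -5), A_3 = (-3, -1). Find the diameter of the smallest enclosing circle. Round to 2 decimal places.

Side lengths²: A_1A_2² = 164, A_1A_3² = 37, A_2A_3² = 65.
Since A_1A_2² = 164 ≥ 65 + 37 = 102, the angle opposite A_1A_2 is not acute, so the smallest enclosing circle has A_1A_2 as diameter.
Centre = midpoint of A_1A_2 = (0, 0), r² = 164/4 = 41.
Diameter = 2r = 2√41 ≈ 12.81.

12.81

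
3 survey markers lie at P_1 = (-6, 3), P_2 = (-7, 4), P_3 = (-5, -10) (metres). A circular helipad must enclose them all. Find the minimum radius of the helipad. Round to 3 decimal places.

7.071

Side lengths²: P_1P_2² = 2, P_1P_3² = 170, P_2P_3² = 200.
Since P_2P_3² = 200 ≥ 170 + 2 = 172, the angle opposite P_2P_3 is not acute, so the smallest enclosing circle has P_2P_3 as diameter.
Centre = midpoint of P_2P_3 = (-6, -3), r² = 200/4 = 50.
r = √50 ≈ 7.071.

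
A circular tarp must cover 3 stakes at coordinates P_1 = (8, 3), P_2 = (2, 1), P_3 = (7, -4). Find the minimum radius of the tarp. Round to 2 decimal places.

3.95

Side lengths²: P_1P_2² = 40, P_1P_3² = 50, P_2P_3² = 50.
Since P_2P_3² = 50 < 50 + 40 = 90, the triangle is acute, so the smallest enclosing circle is the circumcircle.
Circumcentre = (5.75, -0.25), r² = 15.625.
r = √(15.625) ≈ 3.95.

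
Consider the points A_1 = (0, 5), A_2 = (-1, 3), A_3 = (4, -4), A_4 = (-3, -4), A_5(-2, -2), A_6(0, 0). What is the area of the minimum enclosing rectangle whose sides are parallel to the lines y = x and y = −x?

78

In coordinates u = x + y, v = x − y the rectangle is axis-aligned; the map (x,y)→(u,v) scales areas by 2.
u-values: 5, 2, 0, -7, -4, 0; range = 5 − (-7) = 12.
v-values: -5, -4, 8, 1, 0, 0; range = 8 − (-5) = 13.
Area = (12 × 13) / 2 = 78.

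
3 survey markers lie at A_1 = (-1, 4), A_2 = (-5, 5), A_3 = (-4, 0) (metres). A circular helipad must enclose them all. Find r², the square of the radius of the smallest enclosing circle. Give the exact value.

5525/722

Side lengths²: A_1A_2² = 17, A_1A_3² = 25, A_2A_3² = 26.
Since A_2A_3² = 26 < 25 + 17 = 42, the triangle is acute, so the smallest enclosing circle is the circumcircle.
Circumcentre = (-131/38, 103/38), r² = 5525/722.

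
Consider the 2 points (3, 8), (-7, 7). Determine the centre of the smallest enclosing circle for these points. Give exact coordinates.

(-2, 7.5)

The smallest circle enclosing two points has them as diameter endpoints.
Centre = midpoint = (-2, 7.5); r² = |(3, 8)−(-7, 7)|²/4 = 101/4 = 25.25.
Centre = (-2, 7.5).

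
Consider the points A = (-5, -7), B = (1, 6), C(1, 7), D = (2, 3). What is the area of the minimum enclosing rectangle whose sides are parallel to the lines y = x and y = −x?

80

In coordinates u = x + y, v = x − y the rectangle is axis-aligned; the map (x,y)→(u,v) scales areas by 2.
u-values: -12, 7, 8, 5; range = 8 − (-12) = 20.
v-values: 2, -5, -6, -1; range = 2 − (-6) = 8.
Area = (20 × 8) / 2 = 80.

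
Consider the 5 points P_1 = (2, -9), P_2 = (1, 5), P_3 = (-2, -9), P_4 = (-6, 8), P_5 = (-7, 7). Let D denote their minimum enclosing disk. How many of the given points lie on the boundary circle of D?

A smallest enclosing disk is always determined by at most three of the input points on its boundary.
The farthest pair is P_1–P_4 with squared distance 353. The circle on this segment as diameter has centre (-2, -0.5) and r² = 353/4 = 88.25.
Check P_2: distance² to centre = 39.25 ≤ 88.25, so it lies inside.
All remaining points lie in this disk, and no smaller disk contains both endpoints, so this is the minimum enclosing circle.
The points at distance exactly r from the centre are P_1, P_4 — 2 points.

2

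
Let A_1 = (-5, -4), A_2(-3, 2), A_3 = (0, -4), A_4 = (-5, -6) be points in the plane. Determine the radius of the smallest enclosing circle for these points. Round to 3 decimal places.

4.137

The minimum enclosing circle of a finite set is fixed by two of the points (as a diameter) or three (as a circumcircle).
The minimum enclosing circle is determined by three boundary points: A_2, A_3, A_4.
Their circumcentre is (-11/3, -25/12) with r² = 2465/144.
The farthest remaining point A_1 is at distance² 785/144 ≤ 2465/144.
r = √(2465/144) ≈ 4.137.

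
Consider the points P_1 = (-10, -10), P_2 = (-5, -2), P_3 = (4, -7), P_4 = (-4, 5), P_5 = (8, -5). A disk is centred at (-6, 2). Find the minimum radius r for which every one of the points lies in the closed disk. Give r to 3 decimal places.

The required radius is the distance from (-6, 2) to the farthest point.
Squared distances: 160, 17, 181, 13, 245.
Maximum is 245, attained at P_5.
r = √245 ≈ 15.652.

15.652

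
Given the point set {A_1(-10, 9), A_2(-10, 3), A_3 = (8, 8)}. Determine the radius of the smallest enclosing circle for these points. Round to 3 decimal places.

Side lengths²: A_1A_2² = 36, A_1A_3² = 325, A_2A_3² = 349.
Since A_2A_3² = 349 < 325 + 36 = 361, the triangle is acute, so the smallest enclosing circle is the circumcircle.
Circumcentre = (-41/36, 6), r² = 113425/1296.
r = √(113425/1296) ≈ 9.355.

9.355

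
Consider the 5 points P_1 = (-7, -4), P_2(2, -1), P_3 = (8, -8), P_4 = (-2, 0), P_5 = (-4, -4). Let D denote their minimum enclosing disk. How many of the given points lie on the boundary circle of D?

2

The minimum enclosing circle of a finite set is fixed by two of the points (as a diameter) or three (as a circumcircle).
The farthest pair is P_1–P_3 with squared distance 241. The circle on this segment as diameter has centre (0.5, -6) and r² = 241/4 = 60.25.
Check P_2: distance² to centre = 27.25 ≤ 60.25, so it lies inside.
All remaining points lie in this disk, and no smaller disk contains both endpoints, so this is the minimum enclosing circle.
The points at distance exactly r from the centre are P_1, P_3 — 2 points.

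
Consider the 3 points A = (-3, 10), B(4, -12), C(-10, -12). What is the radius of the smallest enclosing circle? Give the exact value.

Side lengths²: AB² = 533, AC² = 533, BC² = 196.
Since AC² = 533 < 533 + 196 = 729, the triangle is acute, so the smallest enclosing circle is the circumcircle.
Circumcentre = (-3, -93/44), r² = 284089/1936.
r = √(284089/1936) = 533/44.

533/44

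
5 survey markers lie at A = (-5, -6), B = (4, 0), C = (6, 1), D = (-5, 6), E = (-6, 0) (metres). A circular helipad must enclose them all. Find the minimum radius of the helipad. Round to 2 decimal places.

The minimum enclosing circle is determined by three boundary points: A, C, D.
Their circumcentre is (-12/11, 0) with r² = 6205/121.
The farthest remaining point B is at distance² 3136/121 ≤ 6205/121.
r = √(6205/121) ≈ 7.16.

7.16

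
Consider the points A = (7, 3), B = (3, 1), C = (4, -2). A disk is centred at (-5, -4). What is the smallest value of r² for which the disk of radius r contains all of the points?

The required radius is the distance from (-5, -4) to the farthest point.
Squared distances: 193, 89, 85.
Maximum is 193, attained at A.

193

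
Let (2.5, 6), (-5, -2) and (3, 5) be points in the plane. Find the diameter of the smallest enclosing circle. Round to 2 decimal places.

10.97

Call the three points A, B, C in the order given.
Side lengths²: AB² = 120.25, AC² = 1.25, BC² = 113.
Since AB² = 120.25 ≥ 113 + 1.25 = 114.25, the angle opposite AB is not acute, so the smallest enclosing circle has AB as diameter.
Centre = midpoint of AB = (-1.25, 2), r² = 120.25/4 = 30.0625.
Diameter = 2r = 2√(30.0625) ≈ 10.97.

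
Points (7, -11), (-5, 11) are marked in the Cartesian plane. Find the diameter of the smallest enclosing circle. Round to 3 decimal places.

The smallest circle enclosing two points has them as diameter endpoints.
Centre = midpoint = (1, 0); r² = |(7, -11)−(-5, 11)|²/4 = 628/4 = 157.
Diameter = 2r = 2√157 ≈ 25.060.

25.060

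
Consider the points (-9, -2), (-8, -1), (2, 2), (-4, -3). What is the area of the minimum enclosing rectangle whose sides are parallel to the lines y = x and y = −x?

In coordinates u = x + y, v = x − y the rectangle is axis-aligned; the map (x,y)→(u,v) scales areas by 2.
u-values: -11, -9, 4, -7; range = 4 − (-11) = 15.
v-values: -7, -7, 0, -1; range = 0 − (-7) = 7.
Area = (15 × 7) / 2 = 52.5.

52.5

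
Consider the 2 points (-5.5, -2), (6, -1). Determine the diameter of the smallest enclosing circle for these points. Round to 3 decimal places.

11.543

The smallest circle enclosing two points has them as diameter endpoints.
Centre = midpoint = (0.25, -1.5); r² = |(-5.5, -2)−(6, -1)|²/4 = 133.25/4 = 33.3125.
Diameter = 2r = 2√(33.3125) ≈ 11.543.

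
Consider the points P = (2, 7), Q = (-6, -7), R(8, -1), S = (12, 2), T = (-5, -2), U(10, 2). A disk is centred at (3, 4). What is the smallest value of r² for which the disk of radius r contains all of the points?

202

The required radius is the distance from (3, 4) to the farthest point.
Squared distances: 10, 202, 50, 85, 100, 53.
Maximum is 202, attained at Q.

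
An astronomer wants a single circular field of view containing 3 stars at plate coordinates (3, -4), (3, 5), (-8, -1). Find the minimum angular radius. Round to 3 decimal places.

6.494

Call the three points A, B, C in the order given.
Side lengths²: AB² = 81, AC² = 130, BC² = 157.
Since BC² = 157 < 130 + 81 = 211, the triangle is acute, so the smallest enclosing circle is the circumcircle.
Circumcentre = (-37/22, 0.5), r² = 10205/242.
r = √(10205/242) ≈ 6.494.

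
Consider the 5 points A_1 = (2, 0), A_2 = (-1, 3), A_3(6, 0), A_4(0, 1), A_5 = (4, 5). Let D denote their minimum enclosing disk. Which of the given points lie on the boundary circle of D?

By Welzl's lemma the MEC is supported by two points (diametrically opposite) or three points (on a circumcircle).
The farthest pair is A_2–A_3 with squared distance 58. The circle on this segment as diameter has centre (2.5, 1.5) and r² = 58/4 = 14.5.
Check A_1: distance² to centre = 2.5 ≤ 14.5, so it lies inside.
All remaining points lie in this disk, and no smaller disk contains both endpoints, so this is the minimum enclosing circle.
The points at distance exactly r from the centre are A_2, A_3, A_5 — 3 points.

A_2, A_3, A_5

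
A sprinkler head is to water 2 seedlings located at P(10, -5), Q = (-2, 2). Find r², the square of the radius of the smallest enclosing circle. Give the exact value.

The smallest circle enclosing two points has them as diameter endpoints.
Centre = midpoint = (4, -1.5); r² = |PQ|²/4 = 193/4 = 48.25.

48.25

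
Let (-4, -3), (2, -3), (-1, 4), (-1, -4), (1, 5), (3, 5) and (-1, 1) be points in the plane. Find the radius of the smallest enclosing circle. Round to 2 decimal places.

The farthest pair is (-4, -3)–(3, 5) with squared distance 113. The circle on this segment as diameter has centre (-0.5, 1) and r² = 113/4 = 28.25.
Check (2, -3): distance² to centre = 22.25 ≤ 28.25, so it lies inside.
All remaining points lie in this disk, and no smaller disk contains both endpoints, so this is the minimum enclosing circle.
r = √(28.25) ≈ 5.32.

5.32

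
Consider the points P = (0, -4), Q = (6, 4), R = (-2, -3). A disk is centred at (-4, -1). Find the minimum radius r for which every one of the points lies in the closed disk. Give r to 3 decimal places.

11.180

The required radius is the distance from (-4, -1) to the farthest point.
Squared distances: 25, 125, 8.
Maximum is 125, attained at Q.
r = √125 ≈ 11.180.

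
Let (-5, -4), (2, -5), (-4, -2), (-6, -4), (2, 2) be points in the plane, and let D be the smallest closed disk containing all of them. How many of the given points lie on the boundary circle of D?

A smallest enclosing disk is always determined by at most three of the input points on its boundary.
The minimum enclosing circle is determined by three boundary points: (2, -5), (-6, -4), (2, 2).
Their circumcentre is (-1.625, -1.5) with r² = 25.390625.
The farthest remaining point (-5, -4) is at distance² 17.640625 ≤ 25.390625.
The points at distance exactly r from the centre are (2, -5), (-6, -4), (2, 2) — 3 points.

3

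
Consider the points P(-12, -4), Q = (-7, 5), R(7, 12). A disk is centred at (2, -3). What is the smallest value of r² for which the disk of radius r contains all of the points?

The required radius is the distance from (2, -3) to the farthest point.
Squared distances: 197, 145, 250.
Maximum is 250, attained at R.

250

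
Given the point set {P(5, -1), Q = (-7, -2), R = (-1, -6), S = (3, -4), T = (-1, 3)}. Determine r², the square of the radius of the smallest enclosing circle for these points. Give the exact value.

36.25

The minimum enclosing circle of a finite set is fixed by two of the points (as a diameter) or three (as a circumcircle).
The farthest pair is P–Q with squared distance 145. The circle on this segment as diameter has centre (-1, -1.5) and r² = 145/4 = 36.25.
Check R: distance² to centre = 20.25 ≤ 36.25, so it lies inside.
All remaining points lie in this disk, and no smaller disk contains both endpoints, so this is the minimum enclosing circle.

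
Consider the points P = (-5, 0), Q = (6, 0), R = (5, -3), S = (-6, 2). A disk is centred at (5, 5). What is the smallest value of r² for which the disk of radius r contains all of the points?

130

The required radius is the distance from (5, 5) to the farthest point.
Squared distances: 125, 26, 64, 130.
Maximum is 130, attained at S.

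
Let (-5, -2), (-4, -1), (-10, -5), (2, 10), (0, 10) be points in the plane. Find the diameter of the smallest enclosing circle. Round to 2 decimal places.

19.21

The farthest pair is (-10, -5)–(2, 10) with squared distance 369. The circle on this segment as diameter has centre (-4, 2.5) and r² = 369/4 = 92.25.
Check (-5, -2): distance² to centre = 21.25 ≤ 92.25, so it lies inside.
All remaining points lie in this disk, and no smaller disk contains both endpoints, so this is the minimum enclosing circle.
Diameter = 2r = 2√(92.25) ≈ 19.21.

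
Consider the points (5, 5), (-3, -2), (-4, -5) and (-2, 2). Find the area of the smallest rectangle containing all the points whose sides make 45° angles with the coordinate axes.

47.5

In coordinates u = x + y, v = x − y the rectangle is axis-aligned; the map (x,y)→(u,v) scales areas by 2.
u-values: 10, -5, -9, 0; range = 10 − (-9) = 19.
v-values: 0, -1, 1, -4; range = 1 − (-4) = 5.
Area = (19 × 5) / 2 = 47.5.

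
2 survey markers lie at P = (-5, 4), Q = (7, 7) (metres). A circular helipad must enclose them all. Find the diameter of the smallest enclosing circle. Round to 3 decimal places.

12.369

The smallest circle enclosing two points has them as diameter endpoints.
Centre = midpoint = (1, 5.5); r² = |PQ|²/4 = 153/4 = 38.25.
Diameter = 2r = 2√(38.25) ≈ 12.369.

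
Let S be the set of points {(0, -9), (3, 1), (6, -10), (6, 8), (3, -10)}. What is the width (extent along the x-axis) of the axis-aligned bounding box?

max x = 6, min x = 0, so width = 6.

6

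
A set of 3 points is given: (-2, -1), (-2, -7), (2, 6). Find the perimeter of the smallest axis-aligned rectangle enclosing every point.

34

Width = max x − min x = 2 − (-2) = 4.
Height = max y − min y = 6 − (-7) = 13.
Perimeter = 2(4 + 13) = 34.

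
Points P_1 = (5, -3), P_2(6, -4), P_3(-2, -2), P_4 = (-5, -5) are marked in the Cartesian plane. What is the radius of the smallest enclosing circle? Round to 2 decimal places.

The farthest pair is P_2–P_4 with squared distance 122. The circle on this segment as diameter has centre (0.5, -4.5) and r² = 122/4 = 30.5.
Check P_1: distance² to centre = 22.5 ≤ 30.5, so it lies inside.
All remaining points lie in this disk, and no smaller disk contains both endpoints, so this is the minimum enclosing circle.
r = √(30.5) ≈ 5.52.

5.52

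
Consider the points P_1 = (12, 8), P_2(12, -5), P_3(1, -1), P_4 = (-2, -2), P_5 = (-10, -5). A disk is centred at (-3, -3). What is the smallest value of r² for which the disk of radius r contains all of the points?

346

The required radius is the distance from (-3, -3) to the farthest point.
Squared distances: 346, 229, 20, 2, 53.
Maximum is 346, attained at P_1.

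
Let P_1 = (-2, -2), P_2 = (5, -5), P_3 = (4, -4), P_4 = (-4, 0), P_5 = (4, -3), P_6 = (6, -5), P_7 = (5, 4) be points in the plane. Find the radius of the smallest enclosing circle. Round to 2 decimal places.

5.87

The minimum enclosing circle of a finite set is fixed by two of the points (as a diameter) or three (as a circumcircle).
The minimum enclosing circle is determined by three boundary points: P_4, P_6, P_7.
Their circumcentre is (61/34, -31/34) with r² = 19885/578.
The farthest remaining point P_2 is at distance² 15601/578 ≤ 19885/578.
r = √(19885/578) ≈ 5.87.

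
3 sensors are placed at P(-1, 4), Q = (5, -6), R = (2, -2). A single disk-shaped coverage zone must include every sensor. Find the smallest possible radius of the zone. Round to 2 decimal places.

5.83

Side lengths²: PQ² = 136, PR² = 45, QR² = 25.
Since PQ² = 136 ≥ 45 + 25 = 70, the angle opposite PQ is not acute, so the smallest enclosing circle has PQ as diameter.
Centre = midpoint of PQ = (2, -1), r² = 136/4 = 34.
r = √34 ≈ 5.83.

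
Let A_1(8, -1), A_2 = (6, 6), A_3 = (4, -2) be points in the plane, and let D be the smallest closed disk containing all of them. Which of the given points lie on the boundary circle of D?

A_1, A_2, A_3

Side lengths²: A_1A_2² = 53, A_1A_3² = 17, A_2A_3² = 68.
Since A_2A_3² = 68 < 53 + 17 = 70, the triangle is acute, so the smallest enclosing circle is the circumcircle.
Circumcentre = (77/15, 59/30), r² = 15317/900.
The points at distance exactly r from the centre are A_1, A_2, A_3 — 3 points.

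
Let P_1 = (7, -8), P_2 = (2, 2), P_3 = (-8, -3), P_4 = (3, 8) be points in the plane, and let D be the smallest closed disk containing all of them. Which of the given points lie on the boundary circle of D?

The minimum enclosing circle of a finite set is fixed by two of the points (as a diameter) or three (as a circumcircle).
The minimum enclosing circle is determined by three boundary points: P_1, P_3, P_4.
Their circumcentre is (1, -1) with r² = 85.
The farthest remaining point P_2 is at distance² 10 ≤ 85.
The points at distance exactly r from the centre are P_1, P_3, P_4 — 3 points.

P_1, P_3, P_4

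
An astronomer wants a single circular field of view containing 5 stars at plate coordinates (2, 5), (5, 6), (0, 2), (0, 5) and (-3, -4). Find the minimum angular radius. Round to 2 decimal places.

By Welzl's lemma the MEC is supported by two points (diametrically opposite) or three points (on a circumcircle).
The farthest pair is (5, 6)–(-3, -4) with squared distance 164. The circle on this segment as diameter has centre (1, 1) and r² = 164/4 = 41.
Check (2, 5): distance² to centre = 17 ≤ 41, so it lies inside.
All remaining points lie in this disk, and no smaller disk contains both endpoints, so this is the minimum enclosing circle.
r = √41 ≈ 6.40.

6.40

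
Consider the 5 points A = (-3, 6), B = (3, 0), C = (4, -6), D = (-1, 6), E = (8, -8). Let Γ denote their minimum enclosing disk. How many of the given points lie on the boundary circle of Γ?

A smallest enclosing disk is always determined by at most three of the input points on its boundary.
The farthest pair is A–E with squared distance 317. The circle on this segment as diameter has centre (2.5, -1) and r² = 317/4 = 79.25.
Check B: distance² to centre = 1.25 ≤ 79.25, so it lies inside.
All remaining points lie in this disk, and no smaller disk contains both endpoints, so this is the minimum enclosing circle.
The points at distance exactly r from the centre are A, E — 2 points.

2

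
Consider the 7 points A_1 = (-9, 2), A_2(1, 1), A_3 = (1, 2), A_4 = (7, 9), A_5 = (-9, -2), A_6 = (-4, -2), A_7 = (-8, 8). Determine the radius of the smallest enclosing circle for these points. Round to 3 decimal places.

9.708

By Welzl's lemma the MEC is supported by two points (diametrically opposite) or three points (on a circumcircle).
The farthest pair is A_4–A_5 with squared distance 377. The circle on this segment as diameter has centre (-1, 3.5) and r² = 377/4 = 94.25.
Check A_1: distance² to centre = 66.25 ≤ 94.25, so it lies inside.
All remaining points lie in this disk, and no smaller disk contains both endpoints, so this is the minimum enclosing circle.
r = √(94.25) ≈ 9.708.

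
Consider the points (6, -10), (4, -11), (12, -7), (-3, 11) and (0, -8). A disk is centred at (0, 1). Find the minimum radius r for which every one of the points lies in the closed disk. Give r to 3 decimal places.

14.422

The required radius is the distance from (0, 1) to the farthest point.
Squared distances: 157, 160, 208, 109, 81.
Maximum is 208, attained at (12, -7).
r = √208 ≈ 14.422.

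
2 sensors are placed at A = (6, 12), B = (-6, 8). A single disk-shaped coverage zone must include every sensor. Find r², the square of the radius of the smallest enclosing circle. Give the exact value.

40

The smallest circle enclosing two points has them as diameter endpoints.
Centre = midpoint = (0, 10); r² = |AB|²/4 = 160/4 = 40.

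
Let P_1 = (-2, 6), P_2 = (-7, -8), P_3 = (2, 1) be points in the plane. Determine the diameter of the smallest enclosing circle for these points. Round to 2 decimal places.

14.87

Side lengths²: P_1P_2² = 221, P_1P_3² = 41, P_2P_3² = 162.
Since P_1P_2² = 221 ≥ 162 + 41 = 203, the angle opposite P_1P_2 is not acute, so the smallest enclosing circle has P_1P_2 as diameter.
Centre = midpoint of P_1P_2 = (-4.5, -1), r² = 221/4 = 55.25.
Diameter = 2r = 2√(55.25) ≈ 14.87.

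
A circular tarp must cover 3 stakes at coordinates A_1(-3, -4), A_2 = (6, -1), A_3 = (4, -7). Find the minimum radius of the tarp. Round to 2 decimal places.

4.76

Side lengths²: A_1A_2² = 90, A_1A_3² = 58, A_2A_3² = 40.
Since A_1A_2² = 90 < 58 + 40 = 98, the triangle is acute, so the smallest enclosing circle is the circumcircle.
Circumcentre = (1.625, -2.875), r² = 22.65625.
r = √(22.65625) ≈ 4.76.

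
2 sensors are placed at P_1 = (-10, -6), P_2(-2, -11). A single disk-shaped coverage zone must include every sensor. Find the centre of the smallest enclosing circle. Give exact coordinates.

(-6, -8.5)

The smallest circle enclosing two points has them as diameter endpoints.
Centre = midpoint = (-6, -8.5); r² = |P_1P_2|²/4 = 89/4 = 22.25.
Centre = (-6, -8.5).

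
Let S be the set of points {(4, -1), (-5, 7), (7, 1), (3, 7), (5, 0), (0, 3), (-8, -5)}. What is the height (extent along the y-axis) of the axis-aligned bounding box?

max y = 7, min y = -5, so height = 12.

12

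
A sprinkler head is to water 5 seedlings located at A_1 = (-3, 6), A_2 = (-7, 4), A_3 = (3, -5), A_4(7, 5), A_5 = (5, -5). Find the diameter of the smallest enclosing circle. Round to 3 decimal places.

15.558

The minimum enclosing circle of a finite set is fixed by two of the points (as a diameter) or three (as a circumcircle).
The minimum enclosing circle is determined by three boundary points: A_2, A_4, A_5.
Their circumcentre is (11/46, 53/46) with r² = 64025/1058.
The farthest remaining point A_3 is at distance² 48109/1058 ≤ 64025/1058.
Diameter = 2r = 2√(64025/1058) ≈ 15.558.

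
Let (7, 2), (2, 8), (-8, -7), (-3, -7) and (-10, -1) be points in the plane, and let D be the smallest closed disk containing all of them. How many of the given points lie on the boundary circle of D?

The minimum enclosing circle is determined by three boundary points: (7, 2), (2, 8), (-8, -7).
Their circumcentre is (-11/6, -5/18) with r² = 13481/162.
The farthest remaining point (-10, -1) is at distance² 10889/162 ≤ 13481/162.
The points at distance exactly r from the centre are (7, 2), (2, 8), (-8, -7) — 3 points.

3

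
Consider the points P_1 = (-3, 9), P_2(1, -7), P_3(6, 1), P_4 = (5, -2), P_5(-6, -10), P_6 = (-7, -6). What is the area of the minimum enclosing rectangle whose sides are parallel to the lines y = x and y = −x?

In coordinates u = x + y, v = x − y the rectangle is axis-aligned; the map (x,y)→(u,v) scales areas by 2.
u-values: 6, -6, 7, 3, -16, -13; range = 7 − (-16) = 23.
v-values: -12, 8, 5, 7, 4, -1; range = 8 − (-12) = 20.
Area = (23 × 20) / 2 = 230.

230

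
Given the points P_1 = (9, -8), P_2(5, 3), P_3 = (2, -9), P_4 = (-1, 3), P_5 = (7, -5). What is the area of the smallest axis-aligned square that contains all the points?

144

The bounding box has width 10 and height 12.
An axis-aligned square enclosing the set must have side ≥ max(width, height).
So the minimum side is max(10, 12) = 12.
Area = 12² = 144.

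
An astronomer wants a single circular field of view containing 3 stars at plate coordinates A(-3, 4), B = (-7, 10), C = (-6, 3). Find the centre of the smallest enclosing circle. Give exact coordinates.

(-61/11, 73/11)

Side lengths²: AB² = 52, AC² = 10, BC² = 50.
Since AB² = 52 < 50 + 10 = 60, the triangle is acute, so the smallest enclosing circle is the circumcircle.
Circumcentre = (-61/11, 73/11), r² = 1625/121.
Centre = (-61/11, 73/11).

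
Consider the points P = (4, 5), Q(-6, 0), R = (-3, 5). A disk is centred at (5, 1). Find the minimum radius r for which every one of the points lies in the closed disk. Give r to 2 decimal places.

The required radius is the distance from (5, 1) to the farthest point.
Squared distances: 17, 122, 80.
Maximum is 122, attained at Q.
r = √122 ≈ 11.05.

11.05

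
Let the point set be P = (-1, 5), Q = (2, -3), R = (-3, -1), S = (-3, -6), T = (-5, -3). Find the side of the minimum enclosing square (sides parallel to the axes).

11

The bounding box has width 7 and height 11.
An axis-aligned square enclosing the set must have side ≥ max(width, height).
So the minimum side is max(7, 11) = 11.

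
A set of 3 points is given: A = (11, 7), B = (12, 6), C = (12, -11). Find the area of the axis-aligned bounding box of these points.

x ranges over [11, 12], width 1.
y ranges over [-11, 7], height 18.
Area = 1 × 18 = 18.

18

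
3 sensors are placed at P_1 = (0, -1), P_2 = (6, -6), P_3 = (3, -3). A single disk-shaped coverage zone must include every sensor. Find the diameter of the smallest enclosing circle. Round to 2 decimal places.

Side lengths²: P_1P_2² = 61, P_1P_3² = 13, P_2P_3² = 18.
Since P_1P_2² = 61 ≥ 18 + 13 = 31, the angle opposite P_1P_2 is not acute, so the smallest enclosing circle has P_1P_2 as diameter.
Centre = midpoint of P_1P_2 = (3, -3.5), r² = 61/4 = 15.25.
Diameter = 2r = 2√(15.25) ≈ 7.81.

7.81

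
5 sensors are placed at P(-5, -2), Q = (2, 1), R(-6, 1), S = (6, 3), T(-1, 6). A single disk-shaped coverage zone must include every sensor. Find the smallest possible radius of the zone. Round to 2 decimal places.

6.12

The minimum enclosing circle is determined by three boundary points: P, R, S.
Their circumcentre is (2/19, 26/19) with r² = 13505/361.
The farthest remaining point T is at distance² 8185/361 ≤ 13505/361.
r = √(13505/361) ≈ 6.12.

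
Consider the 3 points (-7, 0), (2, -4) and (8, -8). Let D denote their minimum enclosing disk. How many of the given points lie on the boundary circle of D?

Call the three points A, B, C in the order given.
Side lengths²: AB² = 97, AC² = 289, BC² = 52.
Since AC² = 289 ≥ 97 + 52 = 149, the angle opposite AC is not acute, so the smallest enclosing circle has AC as diameter.
Centre = midpoint of AC = (0.5, -4), r² = 289/4 = 72.25.
The points at distance exactly r from the centre are (-7, 0), (8, -8) — 2 points.

2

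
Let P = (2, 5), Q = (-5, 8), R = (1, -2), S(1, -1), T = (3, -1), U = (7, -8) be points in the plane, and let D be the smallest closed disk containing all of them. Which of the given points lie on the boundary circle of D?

Q, U

By Welzl's lemma the MEC is supported by two points (diametrically opposite) or three points (on a circumcircle).
The farthest pair is Q–U with squared distance 400. The circle on this segment as diameter has centre (1, 0) and r² = 400/4 = 100.
Check P: distance² to centre = 26 ≤ 100, so it lies inside.
All remaining points lie in this disk, and no smaller disk contains both endpoints, so this is the minimum enclosing circle.
The points at distance exactly r from the centre are Q, U — 2 points.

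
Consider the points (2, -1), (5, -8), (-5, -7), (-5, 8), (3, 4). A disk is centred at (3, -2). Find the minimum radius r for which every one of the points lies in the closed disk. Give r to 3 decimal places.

12.806

The required radius is the distance from (3, -2) to the farthest point.
Squared distances: 2, 40, 89, 164, 36.
Maximum is 164, attained at (-5, 8).
r = √164 ≈ 12.806.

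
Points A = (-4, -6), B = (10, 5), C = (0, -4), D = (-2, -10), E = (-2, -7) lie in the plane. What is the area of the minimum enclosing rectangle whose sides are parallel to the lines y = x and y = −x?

In coordinates u = x + y, v = x − y the rectangle is axis-aligned; the map (x,y)→(u,v) scales areas by 2.
u-values: -10, 15, -4, -12, -9; range = 15 − (-12) = 27.
v-values: 2, 5, 4, 8, 5; range = 8 − 2 = 6.
Area = (27 × 6) / 2 = 81.

81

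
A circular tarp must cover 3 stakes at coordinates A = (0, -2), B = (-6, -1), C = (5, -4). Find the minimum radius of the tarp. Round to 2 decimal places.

Side lengths²: AB² = 37, AC² = 29, BC² = 130.
Since BC² = 130 ≥ 37 + 29 = 66, the angle opposite BC is not acute, so the smallest enclosing circle has BC as diameter.
Centre = midpoint of BC = (-0.5, -2.5), r² = 130/4 = 32.5.
r = √(32.5) ≈ 5.70.

5.70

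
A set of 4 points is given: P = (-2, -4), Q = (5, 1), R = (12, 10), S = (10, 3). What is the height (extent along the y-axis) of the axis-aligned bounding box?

14

max y = 10, min y = -4, so height = 14.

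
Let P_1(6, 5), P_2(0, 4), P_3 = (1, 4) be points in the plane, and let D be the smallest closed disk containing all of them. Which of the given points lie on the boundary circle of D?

Side lengths²: P_1P_2² = 37, P_1P_3² = 26, P_2P_3² = 1.
Since P_1P_2² = 37 ≥ 26 + 1 = 27, the angle opposite P_1P_2 is not acute, so the smallest enclosing circle has P_1P_2 as diameter.
Centre = midpoint of P_1P_2 = (3, 4.5), r² = 37/4 = 9.25.
The points at distance exactly r from the centre are P_1, P_2 — 2 points.

P_1, P_2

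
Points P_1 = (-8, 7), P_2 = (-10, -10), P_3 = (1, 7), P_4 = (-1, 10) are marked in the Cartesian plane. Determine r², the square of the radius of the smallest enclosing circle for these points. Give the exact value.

120.25

The farthest pair is P_2–P_4 with squared distance 481. The circle on this segment as diameter has centre (-5.5, 0) and r² = 481/4 = 120.25.
Check P_1: distance² to centre = 55.25 ≤ 120.25, so it lies inside.
All remaining points lie in this disk, and no smaller disk contains both endpoints, so this is the minimum enclosing circle.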